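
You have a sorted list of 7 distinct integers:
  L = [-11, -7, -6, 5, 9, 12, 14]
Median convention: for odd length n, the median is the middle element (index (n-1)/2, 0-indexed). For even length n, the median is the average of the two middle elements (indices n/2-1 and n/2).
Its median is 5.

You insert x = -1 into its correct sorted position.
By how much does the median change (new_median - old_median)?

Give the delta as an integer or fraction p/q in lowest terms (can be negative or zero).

Answer: -3

Derivation:
Old median = 5
After inserting x = -1: new sorted = [-11, -7, -6, -1, 5, 9, 12, 14]
New median = 2
Delta = 2 - 5 = -3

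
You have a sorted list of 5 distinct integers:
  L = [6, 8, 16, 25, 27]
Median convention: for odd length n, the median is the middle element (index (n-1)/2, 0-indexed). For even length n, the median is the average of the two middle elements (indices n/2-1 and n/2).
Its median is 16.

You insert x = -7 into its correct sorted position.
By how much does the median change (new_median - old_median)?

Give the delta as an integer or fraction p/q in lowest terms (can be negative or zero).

Old median = 16
After inserting x = -7: new sorted = [-7, 6, 8, 16, 25, 27]
New median = 12
Delta = 12 - 16 = -4

Answer: -4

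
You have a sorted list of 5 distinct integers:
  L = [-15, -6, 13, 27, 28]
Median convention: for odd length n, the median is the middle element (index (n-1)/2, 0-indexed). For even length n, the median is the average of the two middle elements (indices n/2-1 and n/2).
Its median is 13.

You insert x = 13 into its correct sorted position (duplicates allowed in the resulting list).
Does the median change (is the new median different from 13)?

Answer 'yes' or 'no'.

Answer: no

Derivation:
Old median = 13
Insert x = 13
New median = 13
Changed? no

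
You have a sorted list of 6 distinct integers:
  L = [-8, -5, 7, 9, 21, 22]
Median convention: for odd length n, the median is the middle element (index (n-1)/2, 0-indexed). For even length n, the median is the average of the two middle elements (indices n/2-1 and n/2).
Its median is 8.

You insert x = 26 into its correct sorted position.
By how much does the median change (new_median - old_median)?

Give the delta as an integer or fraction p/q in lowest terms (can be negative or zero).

Old median = 8
After inserting x = 26: new sorted = [-8, -5, 7, 9, 21, 22, 26]
New median = 9
Delta = 9 - 8 = 1

Answer: 1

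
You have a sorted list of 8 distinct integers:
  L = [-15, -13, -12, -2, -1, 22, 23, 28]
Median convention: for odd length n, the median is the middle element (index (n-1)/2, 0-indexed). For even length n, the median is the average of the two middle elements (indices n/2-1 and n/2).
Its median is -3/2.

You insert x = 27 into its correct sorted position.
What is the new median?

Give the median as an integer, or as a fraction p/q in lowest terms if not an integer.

Answer: -1

Derivation:
Old list (sorted, length 8): [-15, -13, -12, -2, -1, 22, 23, 28]
Old median = -3/2
Insert x = 27
Old length even (8). Middle pair: indices 3,4 = -2,-1.
New length odd (9). New median = single middle element.
x = 27: 7 elements are < x, 1 elements are > x.
New sorted list: [-15, -13, -12, -2, -1, 22, 23, 27, 28]
New median = -1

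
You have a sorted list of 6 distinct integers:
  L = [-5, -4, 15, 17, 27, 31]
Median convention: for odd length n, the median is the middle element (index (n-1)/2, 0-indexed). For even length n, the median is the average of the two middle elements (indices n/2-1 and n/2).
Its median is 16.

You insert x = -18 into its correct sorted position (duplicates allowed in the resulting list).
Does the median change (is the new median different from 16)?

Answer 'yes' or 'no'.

Answer: yes

Derivation:
Old median = 16
Insert x = -18
New median = 15
Changed? yes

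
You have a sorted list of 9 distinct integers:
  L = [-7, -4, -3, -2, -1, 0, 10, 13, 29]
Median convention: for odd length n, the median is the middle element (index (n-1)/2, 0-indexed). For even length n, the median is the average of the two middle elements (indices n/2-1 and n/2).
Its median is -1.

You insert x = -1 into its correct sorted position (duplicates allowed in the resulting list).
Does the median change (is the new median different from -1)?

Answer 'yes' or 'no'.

Answer: no

Derivation:
Old median = -1
Insert x = -1
New median = -1
Changed? no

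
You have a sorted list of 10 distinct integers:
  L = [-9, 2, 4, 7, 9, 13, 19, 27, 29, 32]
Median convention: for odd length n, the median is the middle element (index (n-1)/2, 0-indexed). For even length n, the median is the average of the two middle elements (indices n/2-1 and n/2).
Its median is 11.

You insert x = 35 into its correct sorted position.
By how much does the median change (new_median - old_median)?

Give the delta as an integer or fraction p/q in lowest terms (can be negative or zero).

Old median = 11
After inserting x = 35: new sorted = [-9, 2, 4, 7, 9, 13, 19, 27, 29, 32, 35]
New median = 13
Delta = 13 - 11 = 2

Answer: 2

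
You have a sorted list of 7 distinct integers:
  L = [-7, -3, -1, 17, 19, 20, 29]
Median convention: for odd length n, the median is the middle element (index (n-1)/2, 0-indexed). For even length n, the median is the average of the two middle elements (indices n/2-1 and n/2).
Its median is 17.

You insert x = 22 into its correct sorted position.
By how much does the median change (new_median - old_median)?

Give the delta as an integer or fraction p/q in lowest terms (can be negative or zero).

Old median = 17
After inserting x = 22: new sorted = [-7, -3, -1, 17, 19, 20, 22, 29]
New median = 18
Delta = 18 - 17 = 1

Answer: 1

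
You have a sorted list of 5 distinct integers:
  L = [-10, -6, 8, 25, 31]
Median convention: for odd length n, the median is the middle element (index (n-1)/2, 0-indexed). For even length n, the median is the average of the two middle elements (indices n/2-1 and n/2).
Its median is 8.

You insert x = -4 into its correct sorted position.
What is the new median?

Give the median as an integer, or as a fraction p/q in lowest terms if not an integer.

Answer: 2

Derivation:
Old list (sorted, length 5): [-10, -6, 8, 25, 31]
Old median = 8
Insert x = -4
Old length odd (5). Middle was index 2 = 8.
New length even (6). New median = avg of two middle elements.
x = -4: 2 elements are < x, 3 elements are > x.
New sorted list: [-10, -6, -4, 8, 25, 31]
New median = 2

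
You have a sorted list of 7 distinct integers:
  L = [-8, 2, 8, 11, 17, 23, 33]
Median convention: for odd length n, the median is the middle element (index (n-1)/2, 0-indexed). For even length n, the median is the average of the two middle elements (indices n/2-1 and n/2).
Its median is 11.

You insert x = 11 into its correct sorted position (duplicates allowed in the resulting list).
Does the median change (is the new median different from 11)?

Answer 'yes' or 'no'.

Answer: no

Derivation:
Old median = 11
Insert x = 11
New median = 11
Changed? no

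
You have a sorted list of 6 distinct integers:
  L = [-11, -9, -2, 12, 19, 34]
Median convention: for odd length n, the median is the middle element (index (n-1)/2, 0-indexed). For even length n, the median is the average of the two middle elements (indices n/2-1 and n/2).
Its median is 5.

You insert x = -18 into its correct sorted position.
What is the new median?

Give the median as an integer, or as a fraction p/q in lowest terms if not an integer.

Old list (sorted, length 6): [-11, -9, -2, 12, 19, 34]
Old median = 5
Insert x = -18
Old length even (6). Middle pair: indices 2,3 = -2,12.
New length odd (7). New median = single middle element.
x = -18: 0 elements are < x, 6 elements are > x.
New sorted list: [-18, -11, -9, -2, 12, 19, 34]
New median = -2

Answer: -2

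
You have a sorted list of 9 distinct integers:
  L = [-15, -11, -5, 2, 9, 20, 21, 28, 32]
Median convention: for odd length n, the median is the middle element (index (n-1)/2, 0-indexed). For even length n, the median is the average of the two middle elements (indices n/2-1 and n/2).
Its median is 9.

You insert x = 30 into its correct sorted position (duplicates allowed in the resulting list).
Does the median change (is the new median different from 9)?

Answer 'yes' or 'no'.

Answer: yes

Derivation:
Old median = 9
Insert x = 30
New median = 29/2
Changed? yes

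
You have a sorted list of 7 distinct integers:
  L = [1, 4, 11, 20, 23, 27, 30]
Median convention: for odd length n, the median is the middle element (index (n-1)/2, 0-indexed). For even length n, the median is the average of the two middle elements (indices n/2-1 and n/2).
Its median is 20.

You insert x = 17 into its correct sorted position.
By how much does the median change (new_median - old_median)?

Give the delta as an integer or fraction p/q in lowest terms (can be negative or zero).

Old median = 20
After inserting x = 17: new sorted = [1, 4, 11, 17, 20, 23, 27, 30]
New median = 37/2
Delta = 37/2 - 20 = -3/2

Answer: -3/2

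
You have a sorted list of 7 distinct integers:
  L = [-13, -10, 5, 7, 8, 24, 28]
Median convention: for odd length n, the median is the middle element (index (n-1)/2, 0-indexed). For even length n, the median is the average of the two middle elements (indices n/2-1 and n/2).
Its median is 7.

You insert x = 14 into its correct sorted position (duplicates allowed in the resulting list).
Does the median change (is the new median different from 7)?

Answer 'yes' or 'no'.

Old median = 7
Insert x = 14
New median = 15/2
Changed? yes

Answer: yes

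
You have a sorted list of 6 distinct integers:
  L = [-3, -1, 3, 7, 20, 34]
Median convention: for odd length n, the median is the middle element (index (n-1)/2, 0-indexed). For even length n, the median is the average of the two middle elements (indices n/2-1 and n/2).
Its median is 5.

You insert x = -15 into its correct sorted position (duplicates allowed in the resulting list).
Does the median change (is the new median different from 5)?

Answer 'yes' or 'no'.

Old median = 5
Insert x = -15
New median = 3
Changed? yes

Answer: yes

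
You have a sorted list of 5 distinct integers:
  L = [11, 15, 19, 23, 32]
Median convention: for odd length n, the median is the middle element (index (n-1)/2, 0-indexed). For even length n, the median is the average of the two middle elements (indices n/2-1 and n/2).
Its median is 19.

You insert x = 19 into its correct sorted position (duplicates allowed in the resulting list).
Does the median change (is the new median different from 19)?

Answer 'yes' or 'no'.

Old median = 19
Insert x = 19
New median = 19
Changed? no

Answer: no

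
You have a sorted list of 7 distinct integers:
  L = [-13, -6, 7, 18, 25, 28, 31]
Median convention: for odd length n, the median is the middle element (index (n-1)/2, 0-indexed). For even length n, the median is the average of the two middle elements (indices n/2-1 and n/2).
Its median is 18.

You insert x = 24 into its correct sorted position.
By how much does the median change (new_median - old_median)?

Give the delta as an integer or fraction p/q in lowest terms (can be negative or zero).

Answer: 3

Derivation:
Old median = 18
After inserting x = 24: new sorted = [-13, -6, 7, 18, 24, 25, 28, 31]
New median = 21
Delta = 21 - 18 = 3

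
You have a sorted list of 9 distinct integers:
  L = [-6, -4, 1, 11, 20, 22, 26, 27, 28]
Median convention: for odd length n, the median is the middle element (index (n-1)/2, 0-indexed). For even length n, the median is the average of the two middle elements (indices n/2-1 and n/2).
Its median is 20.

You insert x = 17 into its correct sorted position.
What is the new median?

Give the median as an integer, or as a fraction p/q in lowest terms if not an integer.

Old list (sorted, length 9): [-6, -4, 1, 11, 20, 22, 26, 27, 28]
Old median = 20
Insert x = 17
Old length odd (9). Middle was index 4 = 20.
New length even (10). New median = avg of two middle elements.
x = 17: 4 elements are < x, 5 elements are > x.
New sorted list: [-6, -4, 1, 11, 17, 20, 22, 26, 27, 28]
New median = 37/2

Answer: 37/2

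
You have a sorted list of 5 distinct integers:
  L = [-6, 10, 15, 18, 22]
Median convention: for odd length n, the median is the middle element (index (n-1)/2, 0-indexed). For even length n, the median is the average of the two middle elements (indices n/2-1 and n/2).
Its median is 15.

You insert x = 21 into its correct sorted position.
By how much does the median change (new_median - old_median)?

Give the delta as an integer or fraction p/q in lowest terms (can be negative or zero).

Answer: 3/2

Derivation:
Old median = 15
After inserting x = 21: new sorted = [-6, 10, 15, 18, 21, 22]
New median = 33/2
Delta = 33/2 - 15 = 3/2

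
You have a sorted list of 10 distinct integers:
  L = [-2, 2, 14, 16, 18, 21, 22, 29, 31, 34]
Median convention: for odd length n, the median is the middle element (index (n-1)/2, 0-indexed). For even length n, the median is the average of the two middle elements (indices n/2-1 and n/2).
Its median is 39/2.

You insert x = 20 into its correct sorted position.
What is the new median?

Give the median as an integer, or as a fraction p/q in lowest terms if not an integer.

Old list (sorted, length 10): [-2, 2, 14, 16, 18, 21, 22, 29, 31, 34]
Old median = 39/2
Insert x = 20
Old length even (10). Middle pair: indices 4,5 = 18,21.
New length odd (11). New median = single middle element.
x = 20: 5 elements are < x, 5 elements are > x.
New sorted list: [-2, 2, 14, 16, 18, 20, 21, 22, 29, 31, 34]
New median = 20

Answer: 20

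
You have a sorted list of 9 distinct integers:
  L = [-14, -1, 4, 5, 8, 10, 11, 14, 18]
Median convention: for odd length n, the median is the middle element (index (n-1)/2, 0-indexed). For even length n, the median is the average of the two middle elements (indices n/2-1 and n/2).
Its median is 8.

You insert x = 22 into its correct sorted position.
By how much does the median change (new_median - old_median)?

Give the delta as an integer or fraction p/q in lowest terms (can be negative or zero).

Old median = 8
After inserting x = 22: new sorted = [-14, -1, 4, 5, 8, 10, 11, 14, 18, 22]
New median = 9
Delta = 9 - 8 = 1

Answer: 1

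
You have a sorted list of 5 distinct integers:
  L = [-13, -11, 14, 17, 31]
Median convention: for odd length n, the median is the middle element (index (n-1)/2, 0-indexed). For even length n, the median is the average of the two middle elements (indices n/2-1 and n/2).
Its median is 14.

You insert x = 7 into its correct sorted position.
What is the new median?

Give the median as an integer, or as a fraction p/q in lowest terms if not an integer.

Old list (sorted, length 5): [-13, -11, 14, 17, 31]
Old median = 14
Insert x = 7
Old length odd (5). Middle was index 2 = 14.
New length even (6). New median = avg of two middle elements.
x = 7: 2 elements are < x, 3 elements are > x.
New sorted list: [-13, -11, 7, 14, 17, 31]
New median = 21/2

Answer: 21/2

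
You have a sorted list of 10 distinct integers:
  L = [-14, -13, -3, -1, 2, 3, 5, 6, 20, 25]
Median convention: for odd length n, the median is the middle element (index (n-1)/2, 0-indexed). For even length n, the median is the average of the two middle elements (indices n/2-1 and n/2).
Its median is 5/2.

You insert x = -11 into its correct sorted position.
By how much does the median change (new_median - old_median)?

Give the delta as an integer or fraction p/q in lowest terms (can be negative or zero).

Answer: -1/2

Derivation:
Old median = 5/2
After inserting x = -11: new sorted = [-14, -13, -11, -3, -1, 2, 3, 5, 6, 20, 25]
New median = 2
Delta = 2 - 5/2 = -1/2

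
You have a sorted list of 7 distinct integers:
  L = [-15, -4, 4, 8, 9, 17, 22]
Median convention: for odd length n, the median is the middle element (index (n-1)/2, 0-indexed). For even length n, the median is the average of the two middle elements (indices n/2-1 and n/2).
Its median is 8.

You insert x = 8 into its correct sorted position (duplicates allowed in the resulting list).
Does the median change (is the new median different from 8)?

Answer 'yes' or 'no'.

Old median = 8
Insert x = 8
New median = 8
Changed? no

Answer: no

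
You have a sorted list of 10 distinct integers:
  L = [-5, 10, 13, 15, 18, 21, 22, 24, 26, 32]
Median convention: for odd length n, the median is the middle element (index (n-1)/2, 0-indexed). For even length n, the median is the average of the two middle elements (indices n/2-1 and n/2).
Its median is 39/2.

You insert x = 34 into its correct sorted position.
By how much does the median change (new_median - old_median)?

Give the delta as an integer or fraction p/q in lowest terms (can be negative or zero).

Answer: 3/2

Derivation:
Old median = 39/2
After inserting x = 34: new sorted = [-5, 10, 13, 15, 18, 21, 22, 24, 26, 32, 34]
New median = 21
Delta = 21 - 39/2 = 3/2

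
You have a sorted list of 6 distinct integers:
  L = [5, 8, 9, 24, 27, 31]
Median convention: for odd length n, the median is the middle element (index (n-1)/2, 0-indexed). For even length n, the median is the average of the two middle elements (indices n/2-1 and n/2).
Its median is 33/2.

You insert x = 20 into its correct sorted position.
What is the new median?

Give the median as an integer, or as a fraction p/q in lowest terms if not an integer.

Old list (sorted, length 6): [5, 8, 9, 24, 27, 31]
Old median = 33/2
Insert x = 20
Old length even (6). Middle pair: indices 2,3 = 9,24.
New length odd (7). New median = single middle element.
x = 20: 3 elements are < x, 3 elements are > x.
New sorted list: [5, 8, 9, 20, 24, 27, 31]
New median = 20

Answer: 20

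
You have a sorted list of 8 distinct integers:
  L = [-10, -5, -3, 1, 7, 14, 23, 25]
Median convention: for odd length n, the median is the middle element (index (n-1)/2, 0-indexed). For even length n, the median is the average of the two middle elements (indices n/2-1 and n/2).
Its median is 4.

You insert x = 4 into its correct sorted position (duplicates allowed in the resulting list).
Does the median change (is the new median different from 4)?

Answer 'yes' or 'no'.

Old median = 4
Insert x = 4
New median = 4
Changed? no

Answer: no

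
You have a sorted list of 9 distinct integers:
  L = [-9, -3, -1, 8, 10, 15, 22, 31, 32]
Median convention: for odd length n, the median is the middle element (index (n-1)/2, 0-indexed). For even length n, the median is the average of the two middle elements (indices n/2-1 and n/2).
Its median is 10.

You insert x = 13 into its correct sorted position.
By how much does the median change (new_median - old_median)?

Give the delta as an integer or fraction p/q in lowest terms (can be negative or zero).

Answer: 3/2

Derivation:
Old median = 10
After inserting x = 13: new sorted = [-9, -3, -1, 8, 10, 13, 15, 22, 31, 32]
New median = 23/2
Delta = 23/2 - 10 = 3/2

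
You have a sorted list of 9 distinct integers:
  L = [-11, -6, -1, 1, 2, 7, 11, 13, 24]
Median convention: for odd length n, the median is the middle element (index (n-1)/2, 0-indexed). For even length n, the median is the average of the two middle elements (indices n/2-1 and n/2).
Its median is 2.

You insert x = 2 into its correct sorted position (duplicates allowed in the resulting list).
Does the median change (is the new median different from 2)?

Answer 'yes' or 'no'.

Answer: no

Derivation:
Old median = 2
Insert x = 2
New median = 2
Changed? no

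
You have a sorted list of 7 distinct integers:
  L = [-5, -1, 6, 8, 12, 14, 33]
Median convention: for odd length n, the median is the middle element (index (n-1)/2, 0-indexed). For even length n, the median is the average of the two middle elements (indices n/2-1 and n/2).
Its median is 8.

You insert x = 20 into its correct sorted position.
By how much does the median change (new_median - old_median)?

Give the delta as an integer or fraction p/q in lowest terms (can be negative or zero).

Old median = 8
After inserting x = 20: new sorted = [-5, -1, 6, 8, 12, 14, 20, 33]
New median = 10
Delta = 10 - 8 = 2

Answer: 2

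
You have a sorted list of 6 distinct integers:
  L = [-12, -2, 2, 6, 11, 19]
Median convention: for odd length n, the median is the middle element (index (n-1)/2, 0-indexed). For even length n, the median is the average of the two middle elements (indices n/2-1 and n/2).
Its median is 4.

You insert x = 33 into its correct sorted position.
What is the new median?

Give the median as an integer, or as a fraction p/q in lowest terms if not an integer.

Old list (sorted, length 6): [-12, -2, 2, 6, 11, 19]
Old median = 4
Insert x = 33
Old length even (6). Middle pair: indices 2,3 = 2,6.
New length odd (7). New median = single middle element.
x = 33: 6 elements are < x, 0 elements are > x.
New sorted list: [-12, -2, 2, 6, 11, 19, 33]
New median = 6

Answer: 6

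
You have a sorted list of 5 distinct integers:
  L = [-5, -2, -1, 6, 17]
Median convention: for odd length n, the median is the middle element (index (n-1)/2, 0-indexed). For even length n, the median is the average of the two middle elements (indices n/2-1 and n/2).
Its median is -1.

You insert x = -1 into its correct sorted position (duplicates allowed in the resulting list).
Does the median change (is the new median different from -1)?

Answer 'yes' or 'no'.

Answer: no

Derivation:
Old median = -1
Insert x = -1
New median = -1
Changed? no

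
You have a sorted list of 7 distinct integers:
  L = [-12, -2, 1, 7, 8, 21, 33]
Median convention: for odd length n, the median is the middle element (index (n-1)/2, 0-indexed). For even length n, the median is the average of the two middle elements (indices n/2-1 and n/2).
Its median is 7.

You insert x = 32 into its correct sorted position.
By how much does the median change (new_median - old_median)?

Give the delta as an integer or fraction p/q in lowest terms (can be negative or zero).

Old median = 7
After inserting x = 32: new sorted = [-12, -2, 1, 7, 8, 21, 32, 33]
New median = 15/2
Delta = 15/2 - 7 = 1/2

Answer: 1/2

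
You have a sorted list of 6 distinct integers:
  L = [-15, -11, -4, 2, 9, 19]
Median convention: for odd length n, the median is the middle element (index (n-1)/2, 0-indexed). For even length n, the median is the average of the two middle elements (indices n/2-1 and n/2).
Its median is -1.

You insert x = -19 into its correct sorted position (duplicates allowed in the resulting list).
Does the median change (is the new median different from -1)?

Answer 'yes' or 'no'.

Answer: yes

Derivation:
Old median = -1
Insert x = -19
New median = -4
Changed? yes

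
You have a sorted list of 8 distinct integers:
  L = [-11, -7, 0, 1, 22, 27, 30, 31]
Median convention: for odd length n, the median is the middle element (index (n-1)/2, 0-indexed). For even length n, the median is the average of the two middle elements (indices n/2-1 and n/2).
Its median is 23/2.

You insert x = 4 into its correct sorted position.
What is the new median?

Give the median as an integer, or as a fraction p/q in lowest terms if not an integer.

Answer: 4

Derivation:
Old list (sorted, length 8): [-11, -7, 0, 1, 22, 27, 30, 31]
Old median = 23/2
Insert x = 4
Old length even (8). Middle pair: indices 3,4 = 1,22.
New length odd (9). New median = single middle element.
x = 4: 4 elements are < x, 4 elements are > x.
New sorted list: [-11, -7, 0, 1, 4, 22, 27, 30, 31]
New median = 4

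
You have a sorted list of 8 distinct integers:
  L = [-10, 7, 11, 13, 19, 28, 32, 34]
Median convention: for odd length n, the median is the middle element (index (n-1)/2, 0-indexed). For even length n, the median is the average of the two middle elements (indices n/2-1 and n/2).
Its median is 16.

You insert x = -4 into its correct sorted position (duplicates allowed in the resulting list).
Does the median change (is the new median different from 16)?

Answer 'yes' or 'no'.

Answer: yes

Derivation:
Old median = 16
Insert x = -4
New median = 13
Changed? yes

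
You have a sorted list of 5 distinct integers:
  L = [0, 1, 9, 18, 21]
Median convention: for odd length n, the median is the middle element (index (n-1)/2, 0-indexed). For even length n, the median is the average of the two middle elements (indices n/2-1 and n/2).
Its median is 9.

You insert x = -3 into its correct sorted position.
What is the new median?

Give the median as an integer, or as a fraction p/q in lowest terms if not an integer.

Answer: 5

Derivation:
Old list (sorted, length 5): [0, 1, 9, 18, 21]
Old median = 9
Insert x = -3
Old length odd (5). Middle was index 2 = 9.
New length even (6). New median = avg of two middle elements.
x = -3: 0 elements are < x, 5 elements are > x.
New sorted list: [-3, 0, 1, 9, 18, 21]
New median = 5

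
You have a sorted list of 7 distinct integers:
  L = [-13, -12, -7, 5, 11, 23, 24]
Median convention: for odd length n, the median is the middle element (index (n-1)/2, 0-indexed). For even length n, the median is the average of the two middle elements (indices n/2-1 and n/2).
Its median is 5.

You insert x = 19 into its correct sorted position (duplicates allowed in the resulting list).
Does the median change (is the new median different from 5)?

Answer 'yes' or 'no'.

Old median = 5
Insert x = 19
New median = 8
Changed? yes

Answer: yes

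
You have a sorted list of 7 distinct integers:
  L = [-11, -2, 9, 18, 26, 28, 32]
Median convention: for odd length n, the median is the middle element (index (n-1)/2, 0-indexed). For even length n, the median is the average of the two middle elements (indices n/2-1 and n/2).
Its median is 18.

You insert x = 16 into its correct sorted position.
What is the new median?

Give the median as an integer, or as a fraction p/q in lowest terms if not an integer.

Old list (sorted, length 7): [-11, -2, 9, 18, 26, 28, 32]
Old median = 18
Insert x = 16
Old length odd (7). Middle was index 3 = 18.
New length even (8). New median = avg of two middle elements.
x = 16: 3 elements are < x, 4 elements are > x.
New sorted list: [-11, -2, 9, 16, 18, 26, 28, 32]
New median = 17

Answer: 17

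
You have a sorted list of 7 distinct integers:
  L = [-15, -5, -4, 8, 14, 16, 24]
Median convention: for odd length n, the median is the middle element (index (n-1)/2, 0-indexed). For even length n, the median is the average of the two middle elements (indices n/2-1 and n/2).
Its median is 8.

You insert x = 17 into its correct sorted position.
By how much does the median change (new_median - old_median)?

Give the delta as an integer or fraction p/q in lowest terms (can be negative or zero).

Old median = 8
After inserting x = 17: new sorted = [-15, -5, -4, 8, 14, 16, 17, 24]
New median = 11
Delta = 11 - 8 = 3

Answer: 3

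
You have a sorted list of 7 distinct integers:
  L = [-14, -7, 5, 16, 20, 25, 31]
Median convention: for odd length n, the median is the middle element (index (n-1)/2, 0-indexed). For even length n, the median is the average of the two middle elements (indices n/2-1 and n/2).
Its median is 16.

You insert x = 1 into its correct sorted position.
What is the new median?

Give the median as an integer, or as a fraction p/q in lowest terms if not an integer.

Answer: 21/2

Derivation:
Old list (sorted, length 7): [-14, -7, 5, 16, 20, 25, 31]
Old median = 16
Insert x = 1
Old length odd (7). Middle was index 3 = 16.
New length even (8). New median = avg of two middle elements.
x = 1: 2 elements are < x, 5 elements are > x.
New sorted list: [-14, -7, 1, 5, 16, 20, 25, 31]
New median = 21/2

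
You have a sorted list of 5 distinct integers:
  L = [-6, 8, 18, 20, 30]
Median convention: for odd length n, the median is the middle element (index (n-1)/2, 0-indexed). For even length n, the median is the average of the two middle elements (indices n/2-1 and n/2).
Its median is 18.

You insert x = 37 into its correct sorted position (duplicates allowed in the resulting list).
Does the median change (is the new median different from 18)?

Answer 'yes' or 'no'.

Old median = 18
Insert x = 37
New median = 19
Changed? yes

Answer: yes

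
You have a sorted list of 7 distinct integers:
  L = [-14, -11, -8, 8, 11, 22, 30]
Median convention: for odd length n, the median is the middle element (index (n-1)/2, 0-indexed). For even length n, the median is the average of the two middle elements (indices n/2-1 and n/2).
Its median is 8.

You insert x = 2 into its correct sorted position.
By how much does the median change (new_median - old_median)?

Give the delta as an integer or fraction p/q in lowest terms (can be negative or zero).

Old median = 8
After inserting x = 2: new sorted = [-14, -11, -8, 2, 8, 11, 22, 30]
New median = 5
Delta = 5 - 8 = -3

Answer: -3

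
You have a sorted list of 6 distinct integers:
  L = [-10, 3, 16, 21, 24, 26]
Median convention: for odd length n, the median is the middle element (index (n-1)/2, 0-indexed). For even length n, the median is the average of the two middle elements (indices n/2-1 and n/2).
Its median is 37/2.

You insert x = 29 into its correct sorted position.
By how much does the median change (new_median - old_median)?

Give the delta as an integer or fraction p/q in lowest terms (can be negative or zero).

Old median = 37/2
After inserting x = 29: new sorted = [-10, 3, 16, 21, 24, 26, 29]
New median = 21
Delta = 21 - 37/2 = 5/2

Answer: 5/2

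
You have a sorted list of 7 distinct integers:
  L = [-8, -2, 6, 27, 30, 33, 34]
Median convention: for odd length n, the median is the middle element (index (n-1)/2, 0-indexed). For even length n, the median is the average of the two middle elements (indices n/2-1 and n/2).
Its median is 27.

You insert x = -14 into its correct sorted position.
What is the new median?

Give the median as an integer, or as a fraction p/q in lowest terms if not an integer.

Answer: 33/2

Derivation:
Old list (sorted, length 7): [-8, -2, 6, 27, 30, 33, 34]
Old median = 27
Insert x = -14
Old length odd (7). Middle was index 3 = 27.
New length even (8). New median = avg of two middle elements.
x = -14: 0 elements are < x, 7 elements are > x.
New sorted list: [-14, -8, -2, 6, 27, 30, 33, 34]
New median = 33/2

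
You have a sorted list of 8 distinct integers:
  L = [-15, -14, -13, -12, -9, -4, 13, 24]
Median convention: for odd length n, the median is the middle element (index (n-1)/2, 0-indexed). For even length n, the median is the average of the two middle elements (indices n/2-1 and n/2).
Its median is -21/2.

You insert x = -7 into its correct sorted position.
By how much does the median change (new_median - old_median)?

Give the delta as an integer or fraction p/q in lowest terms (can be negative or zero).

Old median = -21/2
After inserting x = -7: new sorted = [-15, -14, -13, -12, -9, -7, -4, 13, 24]
New median = -9
Delta = -9 - -21/2 = 3/2

Answer: 3/2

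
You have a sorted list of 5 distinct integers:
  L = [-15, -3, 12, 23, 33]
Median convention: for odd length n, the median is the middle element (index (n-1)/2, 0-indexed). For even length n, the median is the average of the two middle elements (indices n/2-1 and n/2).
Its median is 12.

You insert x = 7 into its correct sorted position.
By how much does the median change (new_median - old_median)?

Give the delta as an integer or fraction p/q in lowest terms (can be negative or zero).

Answer: -5/2

Derivation:
Old median = 12
After inserting x = 7: new sorted = [-15, -3, 7, 12, 23, 33]
New median = 19/2
Delta = 19/2 - 12 = -5/2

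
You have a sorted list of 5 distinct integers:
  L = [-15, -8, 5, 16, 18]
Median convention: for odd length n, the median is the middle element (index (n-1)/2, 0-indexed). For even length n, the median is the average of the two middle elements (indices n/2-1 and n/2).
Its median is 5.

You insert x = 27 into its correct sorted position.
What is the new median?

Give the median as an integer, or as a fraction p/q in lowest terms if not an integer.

Answer: 21/2

Derivation:
Old list (sorted, length 5): [-15, -8, 5, 16, 18]
Old median = 5
Insert x = 27
Old length odd (5). Middle was index 2 = 5.
New length even (6). New median = avg of two middle elements.
x = 27: 5 elements are < x, 0 elements are > x.
New sorted list: [-15, -8, 5, 16, 18, 27]
New median = 21/2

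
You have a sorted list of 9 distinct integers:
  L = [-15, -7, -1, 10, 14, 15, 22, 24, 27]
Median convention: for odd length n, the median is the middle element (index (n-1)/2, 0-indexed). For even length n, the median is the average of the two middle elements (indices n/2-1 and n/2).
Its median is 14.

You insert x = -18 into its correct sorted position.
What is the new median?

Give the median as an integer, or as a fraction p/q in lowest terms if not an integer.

Old list (sorted, length 9): [-15, -7, -1, 10, 14, 15, 22, 24, 27]
Old median = 14
Insert x = -18
Old length odd (9). Middle was index 4 = 14.
New length even (10). New median = avg of two middle elements.
x = -18: 0 elements are < x, 9 elements are > x.
New sorted list: [-18, -15, -7, -1, 10, 14, 15, 22, 24, 27]
New median = 12

Answer: 12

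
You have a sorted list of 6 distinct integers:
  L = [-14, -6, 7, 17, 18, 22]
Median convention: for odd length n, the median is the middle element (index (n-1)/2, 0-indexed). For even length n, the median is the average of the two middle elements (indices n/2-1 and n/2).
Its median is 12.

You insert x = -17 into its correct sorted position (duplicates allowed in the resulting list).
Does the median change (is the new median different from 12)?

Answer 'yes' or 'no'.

Answer: yes

Derivation:
Old median = 12
Insert x = -17
New median = 7
Changed? yes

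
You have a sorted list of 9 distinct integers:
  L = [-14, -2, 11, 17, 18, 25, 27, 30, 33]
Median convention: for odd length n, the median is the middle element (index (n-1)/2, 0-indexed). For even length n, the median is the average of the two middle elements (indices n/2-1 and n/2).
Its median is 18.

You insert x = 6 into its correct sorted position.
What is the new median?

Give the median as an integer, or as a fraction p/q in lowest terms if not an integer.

Answer: 35/2

Derivation:
Old list (sorted, length 9): [-14, -2, 11, 17, 18, 25, 27, 30, 33]
Old median = 18
Insert x = 6
Old length odd (9). Middle was index 4 = 18.
New length even (10). New median = avg of two middle elements.
x = 6: 2 elements are < x, 7 elements are > x.
New sorted list: [-14, -2, 6, 11, 17, 18, 25, 27, 30, 33]
New median = 35/2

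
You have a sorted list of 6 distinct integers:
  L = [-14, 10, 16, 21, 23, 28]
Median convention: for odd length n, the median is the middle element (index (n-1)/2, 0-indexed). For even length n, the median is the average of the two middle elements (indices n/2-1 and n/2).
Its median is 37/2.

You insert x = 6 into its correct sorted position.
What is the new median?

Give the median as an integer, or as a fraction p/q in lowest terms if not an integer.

Answer: 16

Derivation:
Old list (sorted, length 6): [-14, 10, 16, 21, 23, 28]
Old median = 37/2
Insert x = 6
Old length even (6). Middle pair: indices 2,3 = 16,21.
New length odd (7). New median = single middle element.
x = 6: 1 elements are < x, 5 elements are > x.
New sorted list: [-14, 6, 10, 16, 21, 23, 28]
New median = 16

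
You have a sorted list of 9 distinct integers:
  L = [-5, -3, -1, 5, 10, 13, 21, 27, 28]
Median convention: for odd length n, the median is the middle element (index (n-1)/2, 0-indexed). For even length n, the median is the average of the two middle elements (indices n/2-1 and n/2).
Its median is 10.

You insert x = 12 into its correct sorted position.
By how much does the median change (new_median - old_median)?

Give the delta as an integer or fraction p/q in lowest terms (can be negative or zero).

Answer: 1

Derivation:
Old median = 10
After inserting x = 12: new sorted = [-5, -3, -1, 5, 10, 12, 13, 21, 27, 28]
New median = 11
Delta = 11 - 10 = 1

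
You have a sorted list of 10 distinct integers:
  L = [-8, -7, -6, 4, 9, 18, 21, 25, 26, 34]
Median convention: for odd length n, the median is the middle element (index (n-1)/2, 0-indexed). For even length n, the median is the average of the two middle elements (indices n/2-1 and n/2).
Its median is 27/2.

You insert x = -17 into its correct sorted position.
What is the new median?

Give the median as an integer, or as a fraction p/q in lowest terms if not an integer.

Old list (sorted, length 10): [-8, -7, -6, 4, 9, 18, 21, 25, 26, 34]
Old median = 27/2
Insert x = -17
Old length even (10). Middle pair: indices 4,5 = 9,18.
New length odd (11). New median = single middle element.
x = -17: 0 elements are < x, 10 elements are > x.
New sorted list: [-17, -8, -7, -6, 4, 9, 18, 21, 25, 26, 34]
New median = 9

Answer: 9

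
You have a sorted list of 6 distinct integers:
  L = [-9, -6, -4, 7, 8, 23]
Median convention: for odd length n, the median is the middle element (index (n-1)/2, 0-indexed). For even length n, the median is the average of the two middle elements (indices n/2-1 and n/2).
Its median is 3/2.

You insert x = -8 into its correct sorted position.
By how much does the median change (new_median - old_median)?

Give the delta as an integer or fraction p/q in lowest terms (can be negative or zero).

Answer: -11/2

Derivation:
Old median = 3/2
After inserting x = -8: new sorted = [-9, -8, -6, -4, 7, 8, 23]
New median = -4
Delta = -4 - 3/2 = -11/2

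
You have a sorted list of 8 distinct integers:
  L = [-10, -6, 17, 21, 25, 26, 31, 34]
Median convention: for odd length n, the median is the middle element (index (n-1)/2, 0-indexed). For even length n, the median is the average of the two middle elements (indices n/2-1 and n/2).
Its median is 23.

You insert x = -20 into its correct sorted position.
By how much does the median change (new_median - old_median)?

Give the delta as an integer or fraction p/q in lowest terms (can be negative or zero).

Old median = 23
After inserting x = -20: new sorted = [-20, -10, -6, 17, 21, 25, 26, 31, 34]
New median = 21
Delta = 21 - 23 = -2

Answer: -2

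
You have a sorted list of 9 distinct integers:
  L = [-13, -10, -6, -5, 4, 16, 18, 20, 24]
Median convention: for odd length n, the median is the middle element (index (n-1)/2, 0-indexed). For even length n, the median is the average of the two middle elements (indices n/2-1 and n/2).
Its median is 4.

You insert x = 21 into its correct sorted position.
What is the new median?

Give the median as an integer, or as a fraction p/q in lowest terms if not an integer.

Answer: 10

Derivation:
Old list (sorted, length 9): [-13, -10, -6, -5, 4, 16, 18, 20, 24]
Old median = 4
Insert x = 21
Old length odd (9). Middle was index 4 = 4.
New length even (10). New median = avg of two middle elements.
x = 21: 8 elements are < x, 1 elements are > x.
New sorted list: [-13, -10, -6, -5, 4, 16, 18, 20, 21, 24]
New median = 10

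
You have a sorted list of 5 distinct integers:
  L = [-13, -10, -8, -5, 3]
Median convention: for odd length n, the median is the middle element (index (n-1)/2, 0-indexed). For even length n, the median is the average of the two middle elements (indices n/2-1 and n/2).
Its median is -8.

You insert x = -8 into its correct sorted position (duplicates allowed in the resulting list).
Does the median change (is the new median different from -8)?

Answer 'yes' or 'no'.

Old median = -8
Insert x = -8
New median = -8
Changed? no

Answer: no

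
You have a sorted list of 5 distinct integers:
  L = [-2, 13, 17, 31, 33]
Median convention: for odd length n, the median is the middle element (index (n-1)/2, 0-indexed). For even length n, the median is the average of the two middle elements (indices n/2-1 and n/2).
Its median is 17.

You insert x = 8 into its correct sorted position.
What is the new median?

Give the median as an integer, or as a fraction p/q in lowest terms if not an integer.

Answer: 15

Derivation:
Old list (sorted, length 5): [-2, 13, 17, 31, 33]
Old median = 17
Insert x = 8
Old length odd (5). Middle was index 2 = 17.
New length even (6). New median = avg of two middle elements.
x = 8: 1 elements are < x, 4 elements are > x.
New sorted list: [-2, 8, 13, 17, 31, 33]
New median = 15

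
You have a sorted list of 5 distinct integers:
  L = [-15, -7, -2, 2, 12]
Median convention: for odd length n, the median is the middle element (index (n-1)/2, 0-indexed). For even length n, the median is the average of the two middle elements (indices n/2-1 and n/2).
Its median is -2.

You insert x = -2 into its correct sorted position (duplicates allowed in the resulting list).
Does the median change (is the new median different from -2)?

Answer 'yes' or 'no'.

Answer: no

Derivation:
Old median = -2
Insert x = -2
New median = -2
Changed? no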